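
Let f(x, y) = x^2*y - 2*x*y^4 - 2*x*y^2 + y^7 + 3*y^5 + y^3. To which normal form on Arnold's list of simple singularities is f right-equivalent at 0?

D_{6}

The Hessian of f at 0 has rank 0. Corank 2; j^3 = y*(x - y)^2 has shape L^2 M (L != M), so D-series; mu = 6 gives D_6.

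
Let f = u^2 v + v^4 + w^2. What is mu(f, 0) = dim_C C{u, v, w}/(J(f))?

The Hessian of f at 0 has rank 1. Corank 2; j^3 = u^2*v has shape L^2 M (L != M), so D-series; mu = 5 gives D_5.

5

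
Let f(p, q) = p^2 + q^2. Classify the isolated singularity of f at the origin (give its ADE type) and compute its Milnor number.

Type A_{1}, Milnor number mu = 1.

The Hessian of f at 0 is [[2, 0], [0, 2]] with rank 2, so corank 0. A Groebner basis of the Jacobian ideal J(f) in C{p,q} is {p, q}; counting standard monomials gives mu = 1. Corank 0: nondegenerate Morse point, so A_1.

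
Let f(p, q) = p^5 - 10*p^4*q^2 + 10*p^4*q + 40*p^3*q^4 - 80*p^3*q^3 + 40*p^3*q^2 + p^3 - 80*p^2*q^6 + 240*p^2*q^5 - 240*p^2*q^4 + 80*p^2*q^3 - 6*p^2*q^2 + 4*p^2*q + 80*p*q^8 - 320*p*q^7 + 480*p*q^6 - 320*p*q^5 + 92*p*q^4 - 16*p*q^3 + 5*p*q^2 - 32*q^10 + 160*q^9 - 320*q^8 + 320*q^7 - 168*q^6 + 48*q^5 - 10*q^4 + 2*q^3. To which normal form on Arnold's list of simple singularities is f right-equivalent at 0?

D6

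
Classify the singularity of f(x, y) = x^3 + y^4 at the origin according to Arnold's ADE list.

The Hessian of f at 0 is [[0, 0], [0, 0]] with rank 0, so corank 2. A Groebner basis of the Jacobian ideal J(f) in C{x,y} is {y^3, x^2}; counting standard monomials gives mu = 6. Corank 2; j^3 = x^3 is a perfect cube, so E-series; the 4-jet and mu = 6 give E_6.

E6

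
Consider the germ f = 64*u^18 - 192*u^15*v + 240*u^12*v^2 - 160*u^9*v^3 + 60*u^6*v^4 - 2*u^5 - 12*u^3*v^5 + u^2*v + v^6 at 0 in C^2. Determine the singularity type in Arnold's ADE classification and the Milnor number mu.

Type D_{7}, Milnor number mu = 7.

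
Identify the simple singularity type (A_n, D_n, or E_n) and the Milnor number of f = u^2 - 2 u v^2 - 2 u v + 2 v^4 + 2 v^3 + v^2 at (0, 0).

Type A_{3}, Milnor number mu = 3.

The Hessian of f at 0 has rank 1. Corank 1: A-series; mu = 3 gives A_3.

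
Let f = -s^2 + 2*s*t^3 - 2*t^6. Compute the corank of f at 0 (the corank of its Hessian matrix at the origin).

1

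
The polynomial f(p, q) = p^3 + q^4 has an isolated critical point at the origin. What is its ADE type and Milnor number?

The Hessian of f at 0 has rank 0. Corank 2; j^3 = p^3 is a perfect cube, so E-series; the 4-jet and mu = 6 give E_6.

Type E_6, Milnor number mu = 6.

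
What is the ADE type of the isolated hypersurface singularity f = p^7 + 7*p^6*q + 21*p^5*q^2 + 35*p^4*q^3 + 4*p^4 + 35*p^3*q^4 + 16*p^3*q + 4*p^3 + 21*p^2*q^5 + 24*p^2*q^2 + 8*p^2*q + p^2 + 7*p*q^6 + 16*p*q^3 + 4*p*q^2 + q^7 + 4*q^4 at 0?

The Hessian of f at 0 is [[2, 0], [0, 0]] with rank 1, so corank 1. A Groebner basis of the Jacobian ideal J(f) in C{p,q} is {-7*p*q/6 - 5*p/24 + q^4 - 2*q^3/3 - 5*q^2/12, p*q^2 + 2*p*q/3 + p/12 + 2*q^3/3 + q^2/6, p^2 + 2*p*q + p/2 + q^2}; counting standard monomials gives mu = 6. Corank 1: A-series; mu = 6 gives A_6.

A6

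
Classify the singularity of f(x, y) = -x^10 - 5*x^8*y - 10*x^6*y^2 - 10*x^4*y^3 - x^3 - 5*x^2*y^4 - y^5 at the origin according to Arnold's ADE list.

E_8

The Hessian of f at 0 has rank 0. Corank 2; j^3 = -x^3 is a perfect cube, so E-series; the 5-jet and mu = 8 give E_8.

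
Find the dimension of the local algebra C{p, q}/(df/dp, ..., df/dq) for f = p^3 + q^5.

The Hessian of f at 0 is [[0, 0], [0, 0]] with rank 0, so corank 2. A Groebner basis of the Jacobian ideal J(f) in C{p,q} is {q^4, p^2}; counting standard monomials gives mu = 8. Corank 2; j^3 = p^3 is a perfect cube, so E-series; the 5-jet and mu = 8 give E_8.

8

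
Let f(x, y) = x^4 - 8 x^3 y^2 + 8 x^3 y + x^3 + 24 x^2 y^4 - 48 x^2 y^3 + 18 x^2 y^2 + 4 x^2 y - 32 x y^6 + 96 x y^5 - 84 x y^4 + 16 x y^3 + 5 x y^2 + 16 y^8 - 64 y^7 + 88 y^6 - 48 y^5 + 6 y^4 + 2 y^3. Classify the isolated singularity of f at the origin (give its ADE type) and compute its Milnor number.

The Hessian of f at 0 is [[0, 0], [0, 0]] with rank 0, so corank 2. A Groebner basis of the Jacobian ideal J(f) in C{x,y} is {x*y^2 + x*y/6 + y^2/6, -x*y/6 + y^3 - y^2/6, x^2 + 8*x*y/3 + 5*y^2/3}; counting standard monomials gives mu = 5. Corank 2; j^3 = (x + y)^2*(x + 2*y) has shape L^2 M (L != M), so D-series; mu = 5 gives D_5.

Type D5, Milnor number mu = 5.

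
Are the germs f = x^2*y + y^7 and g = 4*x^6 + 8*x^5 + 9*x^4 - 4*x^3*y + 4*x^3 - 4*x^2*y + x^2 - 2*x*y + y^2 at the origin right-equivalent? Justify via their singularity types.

The Hessian of f at 0 is [[0, 0], [0, 0]] with rank 0, so corank 2. A Groebner basis of the Jacobian ideal J(f) in C{x,y} is {x^2/7 + y^6, x^3, x*y}; counting standard monomials gives mu = 8. Corank 2; j^3 = x^2*y has shape L^2 M (L != M), so D-series; mu = 8 gives D_8. The Hessian of g at 0 is [[2, -2], [-2, 2]] with rank 1, so corank 1. A Groebner basis of the Jacobian ideal J(g) in C{x,y} is {x^2 + x/2 - y/2, x*y + x/2 - y/2, x/2 + y^2 - y/2}; counting standard monomials gives mu = 3. Corank 1: A-series; mu = 3 gives A_3. f is D_8 but g is A_3, hence not right-equivalent.

No.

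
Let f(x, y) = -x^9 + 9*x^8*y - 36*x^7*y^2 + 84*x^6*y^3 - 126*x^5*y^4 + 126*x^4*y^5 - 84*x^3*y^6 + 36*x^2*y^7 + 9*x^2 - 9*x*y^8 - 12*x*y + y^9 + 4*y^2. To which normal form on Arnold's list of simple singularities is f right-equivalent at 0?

A8

The Hessian of f at 0 has rank 1. Corank 1: A-series; mu = 8 gives A_8.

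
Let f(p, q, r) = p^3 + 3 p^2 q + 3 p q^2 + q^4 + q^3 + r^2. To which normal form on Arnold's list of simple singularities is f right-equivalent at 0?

The Hessian of f at 0 is [[0, 0, 0], [0, 0, 0], [0, 0, 2]] with rank 1, so corank 2. A Groebner basis of the Jacobian ideal J(f) in C{p,q,r} is {q^3, p^2 + 2*p*q + q^2, r}; counting standard monomials gives mu = 6. Corank 2; j^3 = (p + q)^3 is a perfect cube, so E-series; the 4-jet and mu = 6 give E_6.

E_{6}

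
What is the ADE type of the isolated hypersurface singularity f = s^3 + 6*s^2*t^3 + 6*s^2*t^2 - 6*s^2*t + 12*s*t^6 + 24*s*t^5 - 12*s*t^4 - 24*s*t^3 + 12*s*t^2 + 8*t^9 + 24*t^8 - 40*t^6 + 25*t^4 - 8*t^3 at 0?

E6

The Hessian of f at 0 is [[0, 0], [0, 0]] with rank 0, so corank 2. A Groebner basis of the Jacobian ideal J(f) in C{s,t} is {s^3 + 3*s^2 - 12*s*t + 12*t^2, s^2*t + s^2 - 4*s*t + 4*t^2, s^2/4 + s*t^2 - s*t + t^2, t^3}; counting standard monomials gives mu = 6. Corank 2; j^3 = (s - 2*t)^3 is a perfect cube, so E-series; the 4-jet and mu = 6 give E_6.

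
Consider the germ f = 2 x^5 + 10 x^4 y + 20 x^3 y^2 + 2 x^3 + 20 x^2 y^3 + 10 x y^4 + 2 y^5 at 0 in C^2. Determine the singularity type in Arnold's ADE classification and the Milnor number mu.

The Hessian of f at 0 has rank 0. Corank 2; j^3 = 2*x^3 is a perfect cube, so E-series; the 5-jet and mu = 8 give E_8.

Type E_{8}, Milnor number mu = 8.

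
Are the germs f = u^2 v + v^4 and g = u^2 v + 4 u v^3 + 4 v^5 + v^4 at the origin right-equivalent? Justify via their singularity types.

Yes.

The Hessian of f at 0 is [[0, 0], [0, 0]] with rank 0, so corank 2. A Groebner basis of the Jacobian ideal J(f) in C{u,v} is {u^3, u^2/4 + v^3, u*v}; counting standard monomials gives mu = 5. Corank 2; j^3 = u^2*v has shape L^2 M (L != M), so D-series; mu = 5 gives D_5. The Hessian of g at 0 is [[0, 0], [0, 0]] with rank 0, so corank 2. A Groebner basis of the Jacobian ideal J(g) in C{u,v} is {u*v^2, u*v/2 + v^3, u^2 - 2*u*v}; counting standard monomials gives mu = 5. Corank 2; j^3 = u^2*v has shape L^2 M (L != M), so D-series; mu = 5 gives D_5. Both have type D_5, hence right-equivalent.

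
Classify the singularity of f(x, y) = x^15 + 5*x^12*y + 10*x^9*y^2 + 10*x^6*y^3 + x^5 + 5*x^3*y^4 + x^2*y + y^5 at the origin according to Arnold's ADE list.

D6

The Hessian of f at 0 has rank 0. Corank 2; j^3 = x^2*y has shape L^2 M (L != M), so D-series; mu = 6 gives D_6.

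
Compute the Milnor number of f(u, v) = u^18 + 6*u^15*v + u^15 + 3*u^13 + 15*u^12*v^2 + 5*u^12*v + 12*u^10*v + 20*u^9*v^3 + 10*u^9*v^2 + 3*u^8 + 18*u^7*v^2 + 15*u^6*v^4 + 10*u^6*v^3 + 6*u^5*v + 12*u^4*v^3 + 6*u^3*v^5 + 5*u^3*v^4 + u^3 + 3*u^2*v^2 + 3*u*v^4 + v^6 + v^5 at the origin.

8

The Hessian of f at 0 is [[0, 0], [0, 0]] with rank 0, so corank 2. A Groebner basis of the Jacobian ideal J(f) in C{u,v} is {v^4, u^3, u^2/2 + u*v^2}; counting standard monomials gives mu = 8. Corank 2; j^3 = u^3 is a perfect cube, so E-series; the 5-jet and mu = 8 give E_8.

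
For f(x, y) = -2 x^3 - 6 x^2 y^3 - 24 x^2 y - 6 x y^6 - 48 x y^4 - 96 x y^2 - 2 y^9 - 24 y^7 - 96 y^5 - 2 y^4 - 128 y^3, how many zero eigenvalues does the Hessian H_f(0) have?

Hessian at 0 has rank 0.

2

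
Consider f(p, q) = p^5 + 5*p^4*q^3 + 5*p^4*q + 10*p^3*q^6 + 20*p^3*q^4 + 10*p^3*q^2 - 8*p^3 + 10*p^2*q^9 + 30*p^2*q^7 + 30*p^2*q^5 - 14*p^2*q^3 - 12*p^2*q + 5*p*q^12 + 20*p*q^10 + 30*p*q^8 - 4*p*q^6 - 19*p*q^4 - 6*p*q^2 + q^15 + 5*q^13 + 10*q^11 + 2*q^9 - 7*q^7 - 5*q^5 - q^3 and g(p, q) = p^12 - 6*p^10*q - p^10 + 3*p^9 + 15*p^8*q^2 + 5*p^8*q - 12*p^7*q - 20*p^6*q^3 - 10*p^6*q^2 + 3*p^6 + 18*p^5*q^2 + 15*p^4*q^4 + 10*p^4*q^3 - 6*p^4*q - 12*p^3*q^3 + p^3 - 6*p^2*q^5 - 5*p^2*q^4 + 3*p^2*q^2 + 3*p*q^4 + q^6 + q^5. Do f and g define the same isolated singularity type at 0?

Yes.

The Hessian of f at 0 is [[0, 0], [0, 0]] with rank 0, so corank 2. A Groebner basis of the Jacobian ideal J(f) in C{p,q} is {5*p^2/2 + p*q^3 + 5*p*q/2 + 5*q^2/8, -4*p^2 - 4*p*q + q^4 - q^2, p^3 - 3*p*q^2/4 - q^3/4, p^2*q + p*q^2 + q^3/4}; counting standard monomials gives mu = 8. Corank 2; j^3 = -(2*p + q)^3 is a perfect cube, so E-series; the 5-jet and mu = 8 give E_8. The Hessian of g at 0 is [[0, 0], [0, 0]] with rank 0, so corank 2. A Groebner basis of the Jacobian ideal J(g) in C{p,q} is {q^4, p^3, p^2/2 + p*q^2}; counting standard monomials gives mu = 8. Corank 2; j^3 = p^3 is a perfect cube, so E-series; the 5-jet and mu = 8 give E_8. Both have type E_8, hence right-equivalent.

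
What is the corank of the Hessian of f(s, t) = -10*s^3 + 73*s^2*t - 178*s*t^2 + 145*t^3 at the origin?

Hessian at 0 has rank 0.

2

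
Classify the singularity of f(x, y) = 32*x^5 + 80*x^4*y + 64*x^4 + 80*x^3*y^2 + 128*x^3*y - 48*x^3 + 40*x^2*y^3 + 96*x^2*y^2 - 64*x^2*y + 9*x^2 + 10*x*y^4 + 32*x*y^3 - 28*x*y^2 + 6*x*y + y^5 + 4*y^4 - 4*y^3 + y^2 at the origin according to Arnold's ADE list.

The Hessian of f at 0 has rank 1. Corank 1: A-series; mu = 4 gives A_4.

A_4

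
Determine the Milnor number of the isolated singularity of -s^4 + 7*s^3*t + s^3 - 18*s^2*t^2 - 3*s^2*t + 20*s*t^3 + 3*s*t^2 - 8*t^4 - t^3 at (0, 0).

7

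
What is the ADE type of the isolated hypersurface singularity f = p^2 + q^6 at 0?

The Hessian of f at 0 is [[2, 0], [0, 0]] with rank 1, so corank 1. A Groebner basis of the Jacobian ideal J(f) in C{p,q} is {q^5, p}; counting standard monomials gives mu = 5. Corank 1: A-series; mu = 5 gives A_5.

A_5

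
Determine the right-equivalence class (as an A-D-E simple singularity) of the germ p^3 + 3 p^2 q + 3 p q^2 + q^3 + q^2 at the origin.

The Hessian of f at 0 has rank 1. Corank 1: A-series; mu = 2 gives A_2.

A_{2}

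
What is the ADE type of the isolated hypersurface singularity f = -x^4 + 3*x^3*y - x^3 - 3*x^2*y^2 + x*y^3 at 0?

The Hessian of f at 0 has rank 0. Corank 2; j^3 = -x^3 is a perfect cube, so E-series; the 4-jet and mu = 7 give E_7.

E7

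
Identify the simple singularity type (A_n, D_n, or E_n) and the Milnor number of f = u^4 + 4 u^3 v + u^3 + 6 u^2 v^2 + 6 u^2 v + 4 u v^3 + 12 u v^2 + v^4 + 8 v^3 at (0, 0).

Type E_{6}, Milnor number mu = 6.

The Hessian of f at 0 is [[0, 0], [0, 0]] with rank 0, so corank 2. A Groebner basis of the Jacobian ideal J(f) in C{u,v} is {v^4, u*v^2 + 5*v^3/3, u^2 + 4*u*v + 4*v^2}; counting standard monomials gives mu = 6. Corank 2; j^3 = (u + 2*v)^3 is a perfect cube, so E-series; the 4-jet and mu = 6 give E_6.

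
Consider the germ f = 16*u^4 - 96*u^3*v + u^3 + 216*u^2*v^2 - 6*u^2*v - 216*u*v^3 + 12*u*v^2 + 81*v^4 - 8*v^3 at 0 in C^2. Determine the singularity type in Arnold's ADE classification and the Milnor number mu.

Type E6, Milnor number mu = 6.

The Hessian of f at 0 is [[0, 0], [0, 0]] with rank 0, so corank 2. A Groebner basis of the Jacobian ideal J(f) in C{u,v} is {v^4, u*v^2 - 11*v^3/6, u^2 - 4*u*v + 4*v^2}; counting standard monomials gives mu = 6. Corank 2; j^3 = (u - 2*v)^3 is a perfect cube, so E-series; the 4-jet and mu = 6 give E_6.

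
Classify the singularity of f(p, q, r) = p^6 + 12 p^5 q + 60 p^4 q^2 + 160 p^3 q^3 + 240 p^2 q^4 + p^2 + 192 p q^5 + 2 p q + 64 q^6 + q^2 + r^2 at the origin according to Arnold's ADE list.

A_5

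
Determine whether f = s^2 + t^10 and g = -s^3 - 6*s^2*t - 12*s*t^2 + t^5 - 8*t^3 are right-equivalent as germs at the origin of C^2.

No.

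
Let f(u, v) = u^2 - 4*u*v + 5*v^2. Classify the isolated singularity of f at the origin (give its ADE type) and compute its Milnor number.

Type A_1, Milnor number mu = 1.

The Hessian of f at 0 is [[2, -4], [-4, 10]] with rank 2, so corank 0. A Groebner basis of the Jacobian ideal J(f) in C{u,v} is {u, v}; counting standard monomials gives mu = 1. Corank 0: nondegenerate Morse point, so A_1.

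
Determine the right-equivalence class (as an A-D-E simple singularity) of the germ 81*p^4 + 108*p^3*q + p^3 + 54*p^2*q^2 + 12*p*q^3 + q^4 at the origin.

E6

The Hessian of f at 0 has rank 0. Corank 2; j^3 = p^3 is a perfect cube, so E-series; the 4-jet and mu = 6 give E_6.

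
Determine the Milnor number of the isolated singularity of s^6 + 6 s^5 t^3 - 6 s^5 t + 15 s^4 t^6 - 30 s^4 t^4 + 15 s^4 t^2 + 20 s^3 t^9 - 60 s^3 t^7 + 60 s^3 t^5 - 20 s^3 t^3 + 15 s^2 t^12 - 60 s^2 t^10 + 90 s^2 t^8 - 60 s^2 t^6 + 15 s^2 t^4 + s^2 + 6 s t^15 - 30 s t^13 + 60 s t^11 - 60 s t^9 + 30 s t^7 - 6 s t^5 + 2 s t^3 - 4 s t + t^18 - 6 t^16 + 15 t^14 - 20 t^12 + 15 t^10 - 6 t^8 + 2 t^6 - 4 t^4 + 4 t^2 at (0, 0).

The Hessian of f at 0 is [[2, -4], [-4, 8]] with rank 1, so corank 1. A Groebner basis of the Jacobian ideal J(f) in C{s,t} is {s*t^2 + 2*s - 4*t, s + t^3 - 2*t, s^2 - 4*s*t + 4*t^2}; counting standard monomials gives mu = 5. Corank 1: A-series; mu = 5 gives A_5.

5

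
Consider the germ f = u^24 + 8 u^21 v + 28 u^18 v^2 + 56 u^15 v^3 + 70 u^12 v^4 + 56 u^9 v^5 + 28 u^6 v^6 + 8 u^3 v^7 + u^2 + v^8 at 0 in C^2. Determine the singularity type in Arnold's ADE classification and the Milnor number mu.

Type A_{7}, Milnor number mu = 7.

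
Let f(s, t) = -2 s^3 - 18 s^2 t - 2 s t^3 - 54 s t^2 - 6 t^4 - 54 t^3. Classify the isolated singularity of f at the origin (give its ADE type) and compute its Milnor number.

The Hessian of f at 0 is [[0, 0], [0, 0]] with rank 0, so corank 2. A Groebner basis of the Jacobian ideal J(f) in C{s,t} is {s^3 + 9*s^2*t + 162*s^2 + 972*s*t + 1458*t^2, -9*s^2 + s*t^2 - 54*s*t - 81*t^2, 3*s^2 + 18*s*t + t^3 + 27*t^2}; counting standard monomials gives mu = 7. Corank 2; j^3 = -2*(s + 3*t)^3 is a perfect cube, so E-series; the 4-jet and mu = 7 give E_7.

Type E_7, Milnor number mu = 7.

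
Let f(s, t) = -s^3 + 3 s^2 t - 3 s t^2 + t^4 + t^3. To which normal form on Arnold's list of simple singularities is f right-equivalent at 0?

E_{6}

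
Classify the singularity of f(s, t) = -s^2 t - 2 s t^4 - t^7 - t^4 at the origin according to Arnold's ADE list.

The Hessian of f at 0 has rank 0. Corank 2; j^3 = -s^2*t has shape L^2 M (L != M), so D-series; mu = 5 gives D_5.

D_5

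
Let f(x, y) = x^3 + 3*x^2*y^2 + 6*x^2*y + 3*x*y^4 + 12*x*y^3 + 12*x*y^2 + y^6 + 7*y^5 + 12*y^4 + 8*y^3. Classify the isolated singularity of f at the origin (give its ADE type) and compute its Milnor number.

Type E8, Milnor number mu = 8.

The Hessian of f at 0 has rank 0. Corank 2; j^3 = (x + 2*y)^3 is a perfect cube, so E-series; the 5-jet and mu = 8 give E_8.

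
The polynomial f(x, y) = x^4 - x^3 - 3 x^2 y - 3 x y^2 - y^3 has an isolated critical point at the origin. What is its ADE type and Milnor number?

Type E6, Milnor number mu = 6.

The Hessian of f at 0 is [[0, 0], [0, 0]] with rank 0, so corank 2. A Groebner basis of the Jacobian ideal J(f) in C{x,y} is {y^4, x*y^2 + 2*y^3/3, x^2 + 2*x*y + y^2}; counting standard monomials gives mu = 6. Corank 2; j^3 = -(x + y)^3 is a perfect cube, so E-series; the 4-jet and mu = 6 give E_6.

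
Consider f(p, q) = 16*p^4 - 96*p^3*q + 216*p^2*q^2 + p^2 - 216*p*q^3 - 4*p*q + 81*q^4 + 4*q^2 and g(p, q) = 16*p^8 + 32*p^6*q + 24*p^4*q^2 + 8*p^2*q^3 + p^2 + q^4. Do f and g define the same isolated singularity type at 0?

Yes.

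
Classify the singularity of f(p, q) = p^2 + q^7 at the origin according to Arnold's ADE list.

A6

The Hessian of f at 0 has rank 1. Corank 1: A-series; mu = 6 gives A_6.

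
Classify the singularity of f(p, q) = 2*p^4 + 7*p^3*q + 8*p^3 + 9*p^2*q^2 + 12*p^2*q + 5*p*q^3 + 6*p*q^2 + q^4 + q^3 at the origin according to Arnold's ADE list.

E_7

The Hessian of f at 0 has rank 0. Corank 2; j^3 = (2*p + q)^3 is a perfect cube, so E-series; the 4-jet and mu = 7 give E_7.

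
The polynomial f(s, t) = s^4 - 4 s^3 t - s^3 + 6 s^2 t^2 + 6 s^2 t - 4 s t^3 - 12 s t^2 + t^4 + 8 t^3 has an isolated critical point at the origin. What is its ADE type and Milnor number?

Type E_6, Milnor number mu = 6.

The Hessian of f at 0 has rank 0. Corank 2; j^3 = -(s - 2*t)^3 is a perfect cube, so E-series; the 4-jet and mu = 6 give E_6.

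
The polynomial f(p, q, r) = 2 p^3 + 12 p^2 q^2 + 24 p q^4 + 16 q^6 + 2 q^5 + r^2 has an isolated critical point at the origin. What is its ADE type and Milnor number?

Type E8, Milnor number mu = 8.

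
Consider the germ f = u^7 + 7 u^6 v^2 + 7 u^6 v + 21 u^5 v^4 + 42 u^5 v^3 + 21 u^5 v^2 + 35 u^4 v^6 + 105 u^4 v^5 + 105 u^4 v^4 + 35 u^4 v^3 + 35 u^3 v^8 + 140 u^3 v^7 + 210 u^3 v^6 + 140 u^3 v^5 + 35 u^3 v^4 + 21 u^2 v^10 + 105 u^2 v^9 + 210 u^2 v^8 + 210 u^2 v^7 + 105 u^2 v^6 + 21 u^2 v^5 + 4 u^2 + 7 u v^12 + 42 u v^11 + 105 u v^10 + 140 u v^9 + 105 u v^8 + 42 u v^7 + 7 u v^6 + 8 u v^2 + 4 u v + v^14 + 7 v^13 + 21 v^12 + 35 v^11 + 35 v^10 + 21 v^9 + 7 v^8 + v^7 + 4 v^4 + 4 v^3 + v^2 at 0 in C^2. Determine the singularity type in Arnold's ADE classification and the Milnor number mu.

Type A_{6}, Milnor number mu = 6.

The Hessian of f at 0 has rank 1. Corank 1: A-series; mu = 6 gives A_6.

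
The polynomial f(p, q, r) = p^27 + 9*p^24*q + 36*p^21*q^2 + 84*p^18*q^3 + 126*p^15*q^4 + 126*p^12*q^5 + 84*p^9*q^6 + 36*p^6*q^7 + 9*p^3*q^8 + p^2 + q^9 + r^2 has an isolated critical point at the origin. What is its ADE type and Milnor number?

Type A8, Milnor number mu = 8.

The Hessian of f at 0 is [[2, 0, 0], [0, 0, 0], [0, 0, 2]] with rank 2, so corank 1. A Groebner basis of the Jacobian ideal J(f) in C{p,q,r} is {q^8, p, r}; counting standard monomials gives mu = 8. Corank 1: A-series; mu = 8 gives A_8.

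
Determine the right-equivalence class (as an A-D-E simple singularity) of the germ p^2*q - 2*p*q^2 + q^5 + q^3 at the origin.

The Hessian of f at 0 is [[0, 0], [0, 0]] with rank 0, so corank 2. A Groebner basis of the Jacobian ideal J(f) in C{p,q} is {p^2/5 + q^4 - q^2/5, p^3 - q^3, p*q - q^2}; counting standard monomials gives mu = 6. Corank 2; j^3 = q*(p - q)^2 has shape L^2 M (L != M), so D-series; mu = 6 gives D_6.

D_{6}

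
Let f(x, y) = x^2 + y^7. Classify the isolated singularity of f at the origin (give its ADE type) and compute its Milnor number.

Type A_6, Milnor number mu = 6.

The Hessian of f at 0 is [[2, 0], [0, 0]] with rank 1, so corank 1. A Groebner basis of the Jacobian ideal J(f) in C{x,y} is {y^6, x}; counting standard monomials gives mu = 6. Corank 1: A-series; mu = 6 gives A_6.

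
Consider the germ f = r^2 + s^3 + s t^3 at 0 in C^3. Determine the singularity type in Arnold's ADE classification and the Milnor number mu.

Type E_{7}, Milnor number mu = 7.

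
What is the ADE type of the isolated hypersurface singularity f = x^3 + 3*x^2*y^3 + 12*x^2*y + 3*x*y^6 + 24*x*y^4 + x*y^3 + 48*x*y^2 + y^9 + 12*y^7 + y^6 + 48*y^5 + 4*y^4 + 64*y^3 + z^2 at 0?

E_{7}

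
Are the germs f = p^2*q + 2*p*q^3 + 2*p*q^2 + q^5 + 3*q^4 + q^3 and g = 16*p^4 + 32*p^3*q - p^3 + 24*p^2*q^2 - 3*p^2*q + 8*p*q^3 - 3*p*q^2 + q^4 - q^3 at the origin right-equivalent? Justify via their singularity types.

The Hessian of f at 0 is [[0, 0], [0, 0]] with rank 0, so corank 2. A Groebner basis of the Jacobian ideal J(f) in C{p,q} is {p*q^2 - p*q - q^2, p*q + q^3 + q^2, p^2 - 2*p*q - 3*q^2}; counting standard monomials gives mu = 5. Corank 2; j^3 = q*(p + q)^2 has shape L^2 M (L != M), so D-series; mu = 5 gives D_5. The Hessian of g at 0 is [[0, 0], [0, 0]] with rank 0, so corank 2. A Groebner basis of the Jacobian ideal J(g) in C{p,q} is {q^4, p*q^2 + 5*q^3/6, p^2 + 2*p*q + q^2}; counting standard monomials gives mu = 6. Corank 2; j^3 = -(p + q)^3 is a perfect cube, so E-series; the 4-jet and mu = 6 give E_6. f is D_5 but g is E_6, hence not right-equivalent.

No.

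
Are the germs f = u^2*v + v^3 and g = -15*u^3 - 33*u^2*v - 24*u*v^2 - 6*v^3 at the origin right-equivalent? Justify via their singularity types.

Yes.

The Hessian of f at 0 has rank 0. Corank 2; j^3 = v*(u^2 + v^2) splits into three distinct lines over C (the quadratic factor has nonzero discriminant), so D_4. The Hessian of g at 0 has rank 0. Corank 2; j^3 = -3*(u + v)*(5*u^2 + 6*u*v + 2*v^2) splits into three distinct lines over C (the quadratic factor has nonzero discriminant), so D_4. Both have type D_4, hence right-equivalent.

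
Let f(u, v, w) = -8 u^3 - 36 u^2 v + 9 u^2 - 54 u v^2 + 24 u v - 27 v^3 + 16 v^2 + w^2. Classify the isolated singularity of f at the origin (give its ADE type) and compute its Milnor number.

Type A2, Milnor number mu = 2.

The Hessian of f at 0 has rank 2. Corank 1: A-series; mu = 2 gives A_2.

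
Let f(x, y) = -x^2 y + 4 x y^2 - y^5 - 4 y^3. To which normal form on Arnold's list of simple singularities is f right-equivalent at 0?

D6

The Hessian of f at 0 has rank 0. Corank 2; j^3 = -y*(x - 2*y)^2 has shape L^2 M (L != M), so D-series; mu = 6 gives D_6.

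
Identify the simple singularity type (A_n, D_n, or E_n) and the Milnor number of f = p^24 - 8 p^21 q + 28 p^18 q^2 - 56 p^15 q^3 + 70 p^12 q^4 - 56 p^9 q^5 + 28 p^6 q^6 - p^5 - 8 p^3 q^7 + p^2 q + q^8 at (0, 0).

The Hessian of f at 0 is [[0, 0], [0, 0]] with rank 0, so corank 2. A Groebner basis of the Jacobian ideal J(f) in C{p,q} is {p^2/8 + q^7, p^3, p*q}; counting standard monomials gives mu = 9. Corank 2; j^3 = p^2*q has shape L^2 M (L != M), so D-series; mu = 9 gives D_9.

Type D9, Milnor number mu = 9.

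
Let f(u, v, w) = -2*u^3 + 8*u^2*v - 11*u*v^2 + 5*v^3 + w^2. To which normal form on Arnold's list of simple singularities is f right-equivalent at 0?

D_4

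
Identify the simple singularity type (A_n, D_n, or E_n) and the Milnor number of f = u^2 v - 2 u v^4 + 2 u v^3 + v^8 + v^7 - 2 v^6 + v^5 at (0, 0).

The Hessian of f at 0 is [[0, 0], [0, 0]] with rank 0, so corank 2. A Groebner basis of the Jacobian ideal J(f) in C{u,v} is {u^2*v^2 + 2*u^2*v/5 - u^2/5 - 4*u*v^2/5 - 3*u*v/5 - 3*v^3/5, 8*u^2*v/15 + u^2/15 + u*v^3 + 3*u*v^2/5 + 8*u*v/15 + 8*v^3/15, -u*v + v^4 - v^3, u^3 - u^2*v/3 + u^2/3 + u*v^2 + 2*u*v/3 + 2*v^3/3}; counting standard monomials gives mu = 9. Corank 2; j^3 = u^2*v has shape L^2 M (L != M), so D-series; mu = 9 gives D_9.

Type D_9, Milnor number mu = 9.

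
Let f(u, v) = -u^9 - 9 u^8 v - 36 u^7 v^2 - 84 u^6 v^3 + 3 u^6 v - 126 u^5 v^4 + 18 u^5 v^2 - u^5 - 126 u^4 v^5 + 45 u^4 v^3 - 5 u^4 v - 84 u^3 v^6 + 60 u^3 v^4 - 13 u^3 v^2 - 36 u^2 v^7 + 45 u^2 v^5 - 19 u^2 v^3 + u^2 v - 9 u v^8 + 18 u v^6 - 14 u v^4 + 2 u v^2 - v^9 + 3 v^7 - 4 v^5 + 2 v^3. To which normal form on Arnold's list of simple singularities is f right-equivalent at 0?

The Hessian of f at 0 is [[0, 0], [0, 0]] with rank 0, so corank 2. A Groebner basis of the Jacobian ideal J(f) in C{u,v} is {v^3, u^2 + 2*v^2, u*v + v^2}; counting standard monomials gives mu = 4. Corank 2; j^3 = v*(u^2 + 2*u*v + 2*v^2) splits into three distinct lines over C (the quadratic factor has nonzero discriminant), so D_4.

D_4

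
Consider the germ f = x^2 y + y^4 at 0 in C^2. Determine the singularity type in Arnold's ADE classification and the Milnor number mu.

The Hessian of f at 0 has rank 0. Corank 2; j^3 = x^2*y has shape L^2 M (L != M), so D-series; mu = 5 gives D_5.

Type D_{5}, Milnor number mu = 5.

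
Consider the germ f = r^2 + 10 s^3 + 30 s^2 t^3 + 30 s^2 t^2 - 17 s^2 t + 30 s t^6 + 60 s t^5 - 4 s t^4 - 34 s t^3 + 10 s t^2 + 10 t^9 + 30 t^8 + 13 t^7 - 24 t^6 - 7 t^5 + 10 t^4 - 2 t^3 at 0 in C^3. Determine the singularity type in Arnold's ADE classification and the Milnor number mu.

Type D_4, Milnor number mu = 4.

The Hessian of f at 0 is [[0, 0, 0], [0, 0, 0], [0, 0, 2]] with rank 1, so corank 2. A Groebner basis of the Jacobian ideal J(f) in C{s,t,r} is {t^3, s^2 - 2*t^2/11, s*t - 5*t^2/11, r}; counting standard monomials gives mu = 4. Corank 2; j^3 = (2*s - t)*(5*s^2 - 6*s*t + 2*t^2) splits into three distinct lines over C (the quadratic factor has nonzero discriminant), so D_4.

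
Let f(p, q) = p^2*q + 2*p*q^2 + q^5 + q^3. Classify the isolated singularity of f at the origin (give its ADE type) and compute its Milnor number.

Type D_6, Milnor number mu = 6.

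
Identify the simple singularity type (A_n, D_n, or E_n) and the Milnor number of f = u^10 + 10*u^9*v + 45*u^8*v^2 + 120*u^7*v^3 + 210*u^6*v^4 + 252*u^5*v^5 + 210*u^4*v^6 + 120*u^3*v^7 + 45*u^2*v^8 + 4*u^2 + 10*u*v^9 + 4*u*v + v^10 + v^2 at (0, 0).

The Hessian of f at 0 is [[8, 4], [4, 2]] with rank 1, so corank 1. A Groebner basis of the Jacobian ideal J(f) in C{u,v} is {v^9, u + v/2}; counting standard monomials gives mu = 9. Corank 1: A-series; mu = 9 gives A_9.

Type A_{9}, Milnor number mu = 9.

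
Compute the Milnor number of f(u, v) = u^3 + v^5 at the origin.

8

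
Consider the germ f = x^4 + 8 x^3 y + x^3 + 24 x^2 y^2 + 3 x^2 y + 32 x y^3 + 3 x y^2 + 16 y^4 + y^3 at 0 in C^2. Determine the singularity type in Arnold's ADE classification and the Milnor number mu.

Type E_6, Milnor number mu = 6.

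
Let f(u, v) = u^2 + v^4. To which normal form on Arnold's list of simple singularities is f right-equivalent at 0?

A_3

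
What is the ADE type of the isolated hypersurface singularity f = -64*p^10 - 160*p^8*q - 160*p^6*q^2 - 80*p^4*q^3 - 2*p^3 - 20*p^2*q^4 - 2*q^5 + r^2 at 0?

E8

The Hessian of f at 0 is [[0, 0, 0], [0, 0, 0], [0, 0, 2]] with rank 1, so corank 2. A Groebner basis of the Jacobian ideal J(f) in C{p,q,r} is {q^4, p^2, r}; counting standard monomials gives mu = 8. Corank 2; j^3 = -2*p^3 is a perfect cube, so E-series; the 5-jet and mu = 8 give E_8.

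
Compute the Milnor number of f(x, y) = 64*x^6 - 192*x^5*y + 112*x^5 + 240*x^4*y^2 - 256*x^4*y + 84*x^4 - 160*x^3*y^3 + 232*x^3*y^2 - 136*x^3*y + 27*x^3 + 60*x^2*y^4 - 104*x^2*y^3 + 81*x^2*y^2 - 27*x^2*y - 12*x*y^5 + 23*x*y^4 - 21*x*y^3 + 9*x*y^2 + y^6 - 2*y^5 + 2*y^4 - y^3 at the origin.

The Hessian of f at 0 has rank 0. Corank 2; j^3 = (3*x - y)^3 is a perfect cube, so E-series; the 4-jet and mu = 7 give E_7.

7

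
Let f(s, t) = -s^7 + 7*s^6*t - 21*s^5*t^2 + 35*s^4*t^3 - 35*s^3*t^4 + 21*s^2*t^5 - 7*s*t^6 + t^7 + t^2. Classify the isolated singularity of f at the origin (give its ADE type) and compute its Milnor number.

Type A_6, Milnor number mu = 6.

The Hessian of f at 0 is [[0, 0], [0, 2]] with rank 1, so corank 1. A Groebner basis of the Jacobian ideal J(f) in C{s,t} is {s^6, t}; counting standard monomials gives mu = 6. Corank 1: A-series; mu = 6 gives A_6.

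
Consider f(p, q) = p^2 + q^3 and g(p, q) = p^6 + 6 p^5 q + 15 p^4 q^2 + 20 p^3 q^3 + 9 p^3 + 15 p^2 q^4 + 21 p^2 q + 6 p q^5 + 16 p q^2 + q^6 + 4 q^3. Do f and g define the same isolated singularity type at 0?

The Hessian of f at 0 is [[2, 0], [0, 0]] with rank 1, so corank 1. A Groebner basis of the Jacobian ideal J(f) in C{p,q} is {q^2, p}; counting standard monomials gives mu = 2. Corank 1: A-series; mu = 2 gives A_2. The Hessian of g at 0 is [[0, 0], [0, 0]] with rank 0, so corank 2. A Groebner basis of the Jacobian ideal J(g) in C{p,q} is {-243*p*q/2 + q^5 - 81*q^2, p*q^2 + 2*q^3/3, p^2 + 5*p*q/3 + 2*q^2/3}; counting standard monomials gives mu = 7. Corank 2; j^3 = (p + q)*(3*p + 2*q)^2 has shape L^2 M (L != M), so D-series; mu = 7 gives D_7. f is A_2 but g is D_7, hence not right-equivalent.

No.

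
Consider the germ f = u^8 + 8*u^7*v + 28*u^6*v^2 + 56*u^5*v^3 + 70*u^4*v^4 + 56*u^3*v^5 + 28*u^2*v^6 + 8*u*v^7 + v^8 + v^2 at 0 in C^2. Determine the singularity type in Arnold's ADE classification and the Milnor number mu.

Type A7, Milnor number mu = 7.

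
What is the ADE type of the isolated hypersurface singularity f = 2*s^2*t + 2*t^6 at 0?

D_7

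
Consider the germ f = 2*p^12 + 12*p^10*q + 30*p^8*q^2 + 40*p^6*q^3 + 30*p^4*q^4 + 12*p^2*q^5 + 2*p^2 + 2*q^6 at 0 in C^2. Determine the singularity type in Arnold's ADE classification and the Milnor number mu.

The Hessian of f at 0 is [[4, 0], [0, 0]] with rank 1, so corank 1. A Groebner basis of the Jacobian ideal J(f) in C{p,q} is {q^5, p}; counting standard monomials gives mu = 5. Corank 1: A-series; mu = 5 gives A_5.

Type A_5, Milnor number mu = 5.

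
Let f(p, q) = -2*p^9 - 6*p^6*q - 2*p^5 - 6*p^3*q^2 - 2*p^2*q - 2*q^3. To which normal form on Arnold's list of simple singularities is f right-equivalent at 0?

D_4

The Hessian of f at 0 is [[0, 0], [0, 0]] with rank 0, so corank 2. A Groebner basis of the Jacobian ideal J(f) in C{p,q} is {q^3, p^2 + 3*q^2, p*q}; counting standard monomials gives mu = 4. Corank 2; j^3 = -2*q*(p^2 + q^2) splits into three distinct lines over C (the quadratic factor has nonzero discriminant), so D_4.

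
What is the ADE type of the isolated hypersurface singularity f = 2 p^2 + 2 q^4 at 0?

The Hessian of f at 0 is [[4, 0], [0, 0]] with rank 1, so corank 1. A Groebner basis of the Jacobian ideal J(f) in C{p,q} is {q^3, p}; counting standard monomials gives mu = 3. Corank 1: A-series; mu = 3 gives A_3.

A3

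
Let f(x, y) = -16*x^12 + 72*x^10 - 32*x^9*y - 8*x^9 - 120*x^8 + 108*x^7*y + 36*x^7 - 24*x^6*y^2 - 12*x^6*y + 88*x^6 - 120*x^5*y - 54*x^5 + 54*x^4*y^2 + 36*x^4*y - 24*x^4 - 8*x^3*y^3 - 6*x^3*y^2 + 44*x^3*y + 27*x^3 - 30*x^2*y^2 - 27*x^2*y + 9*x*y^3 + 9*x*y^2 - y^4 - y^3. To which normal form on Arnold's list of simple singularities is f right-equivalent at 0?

The Hessian of f at 0 has rank 0. Corank 2; j^3 = (3*x - y)^3 is a perfect cube, so E-series; the 4-jet and mu = 7 give E_7.

E7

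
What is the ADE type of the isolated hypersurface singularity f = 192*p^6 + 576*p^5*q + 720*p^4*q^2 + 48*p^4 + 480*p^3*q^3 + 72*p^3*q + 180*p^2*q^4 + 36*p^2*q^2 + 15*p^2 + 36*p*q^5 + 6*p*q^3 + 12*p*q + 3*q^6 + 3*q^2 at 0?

A1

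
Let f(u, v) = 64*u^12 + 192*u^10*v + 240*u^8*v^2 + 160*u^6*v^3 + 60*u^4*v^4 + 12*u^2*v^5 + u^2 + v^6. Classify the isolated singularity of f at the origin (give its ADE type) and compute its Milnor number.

The Hessian of f at 0 has rank 1. Corank 1: A-series; mu = 5 gives A_5.

Type A_{5}, Milnor number mu = 5.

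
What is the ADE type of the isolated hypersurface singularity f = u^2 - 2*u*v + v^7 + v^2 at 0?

The Hessian of f at 0 is [[2, -2], [-2, 2]] with rank 1, so corank 1. A Groebner basis of the Jacobian ideal J(f) in C{u,v} is {v^6, u - v}; counting standard monomials gives mu = 6. Corank 1: A-series; mu = 6 gives A_6.

A_{6}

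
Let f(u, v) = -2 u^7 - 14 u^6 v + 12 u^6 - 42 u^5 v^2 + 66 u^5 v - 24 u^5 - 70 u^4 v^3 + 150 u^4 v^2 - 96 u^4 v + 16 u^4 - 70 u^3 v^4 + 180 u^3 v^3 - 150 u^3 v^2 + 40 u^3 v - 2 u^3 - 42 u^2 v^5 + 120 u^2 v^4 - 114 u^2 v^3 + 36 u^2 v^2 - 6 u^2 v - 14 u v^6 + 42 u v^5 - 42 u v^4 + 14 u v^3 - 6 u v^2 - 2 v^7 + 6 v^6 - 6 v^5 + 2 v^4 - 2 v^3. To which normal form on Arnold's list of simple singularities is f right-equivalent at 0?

E_7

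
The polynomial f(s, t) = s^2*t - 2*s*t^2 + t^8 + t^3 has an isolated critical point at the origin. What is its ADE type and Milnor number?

The Hessian of f at 0 has rank 0. Corank 2; j^3 = t*(s - t)^2 has shape L^2 M (L != M), so D-series; mu = 9 gives D_9.

Type D9, Milnor number mu = 9.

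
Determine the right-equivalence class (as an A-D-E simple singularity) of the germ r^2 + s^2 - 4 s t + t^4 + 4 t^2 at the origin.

A_3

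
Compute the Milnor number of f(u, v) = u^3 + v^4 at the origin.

6

The Hessian of f at 0 is [[0, 0], [0, 0]] with rank 0, so corank 2. A Groebner basis of the Jacobian ideal J(f) in C{u,v} is {v^3, u^2}; counting standard monomials gives mu = 6. Corank 2; j^3 = u^3 is a perfect cube, so E-series; the 4-jet and mu = 6 give E_6.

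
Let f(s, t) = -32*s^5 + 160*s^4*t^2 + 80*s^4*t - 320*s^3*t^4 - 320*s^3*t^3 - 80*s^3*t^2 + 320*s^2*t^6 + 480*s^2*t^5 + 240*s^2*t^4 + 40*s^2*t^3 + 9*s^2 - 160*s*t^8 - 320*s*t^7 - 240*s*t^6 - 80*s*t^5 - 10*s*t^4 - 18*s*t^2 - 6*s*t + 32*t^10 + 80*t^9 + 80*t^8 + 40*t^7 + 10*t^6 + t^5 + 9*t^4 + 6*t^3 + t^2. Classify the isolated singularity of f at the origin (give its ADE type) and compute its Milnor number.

Type A_4, Milnor number mu = 4.

The Hessian of f at 0 has rank 1. Corank 1: A-series; mu = 4 gives A_4.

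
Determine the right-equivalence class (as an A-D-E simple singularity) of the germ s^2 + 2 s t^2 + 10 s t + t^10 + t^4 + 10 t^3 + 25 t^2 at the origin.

A9

The Hessian of f at 0 is [[2, 10], [10, 50]] with rank 1, so corank 1. A Groebner basis of the Jacobian ideal J(f) in C{s,t} is {s^5 + 250*s^4 + 3750*s^3*t - 21875*s^3 - 168750*s^2*t + 359375*s^2 + 2109375*s*t - 1562500*s - 7812500*t, s^4*t - 20*s^4 - 250*s^3*t + 1250*s^3 + 9375*s^2*t - 18750*s^2 - 109375*s*t + 78125*s + 390625*t, s + t^2 + 5*t}; counting standard monomials gives mu = 9. Corank 1: A-series; mu = 9 gives A_9.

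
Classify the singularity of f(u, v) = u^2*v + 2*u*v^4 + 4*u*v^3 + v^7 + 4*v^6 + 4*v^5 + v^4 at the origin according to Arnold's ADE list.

D_{5}

The Hessian of f at 0 has rank 0. Corank 2; j^3 = u^2*v has shape L^2 M (L != M), so D-series; mu = 5 gives D_5.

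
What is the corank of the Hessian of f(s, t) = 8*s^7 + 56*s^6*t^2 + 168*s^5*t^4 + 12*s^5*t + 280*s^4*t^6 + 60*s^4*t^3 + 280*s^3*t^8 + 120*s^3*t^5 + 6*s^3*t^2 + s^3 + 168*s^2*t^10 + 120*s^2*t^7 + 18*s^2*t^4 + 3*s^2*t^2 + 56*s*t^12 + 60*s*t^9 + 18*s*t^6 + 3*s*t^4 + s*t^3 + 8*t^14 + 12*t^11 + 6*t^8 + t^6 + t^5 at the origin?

2

Hessian at 0 has rank 0.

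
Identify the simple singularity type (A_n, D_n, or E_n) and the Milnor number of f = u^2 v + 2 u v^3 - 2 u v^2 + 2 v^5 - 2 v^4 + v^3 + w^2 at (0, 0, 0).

Type D_6, Milnor number mu = 6.

The Hessian of f at 0 is [[0, 0, 0], [0, 0, 0], [0, 0, 2]] with rank 1, so corank 2. A Groebner basis of the Jacobian ideal J(f) in C{u,v,w} is {u^3 - 3*u^2/4 + 5*u*v/2 - 7*v^2/4, u^2*v - u^2/2 + 2*u*v - 3*v^2/2, -u^2/4 + u*v^2 + 3*u*v/2 - 5*v^2/4, u*v + v^3 - v^2, w}; counting standard monomials gives mu = 6. Corank 2; j^3 = v*(u - v)^2 has shape L^2 M (L != M), so D-series; mu = 6 gives D_6.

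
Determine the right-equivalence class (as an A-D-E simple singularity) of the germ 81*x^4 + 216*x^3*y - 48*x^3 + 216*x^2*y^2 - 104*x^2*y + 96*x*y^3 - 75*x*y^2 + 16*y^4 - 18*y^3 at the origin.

D5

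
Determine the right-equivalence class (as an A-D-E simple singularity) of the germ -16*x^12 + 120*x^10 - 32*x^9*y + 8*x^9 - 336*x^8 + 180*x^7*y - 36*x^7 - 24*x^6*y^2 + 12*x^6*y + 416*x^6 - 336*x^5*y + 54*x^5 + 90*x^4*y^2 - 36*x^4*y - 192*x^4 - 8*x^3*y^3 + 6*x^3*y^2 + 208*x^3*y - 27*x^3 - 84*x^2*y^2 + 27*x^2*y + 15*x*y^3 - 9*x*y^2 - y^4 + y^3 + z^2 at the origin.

E_{7}

The Hessian of f at 0 has rank 1. Corank 2; j^3 = -(3*x - y)^3 is a perfect cube, so E-series; the 4-jet and mu = 7 give E_7.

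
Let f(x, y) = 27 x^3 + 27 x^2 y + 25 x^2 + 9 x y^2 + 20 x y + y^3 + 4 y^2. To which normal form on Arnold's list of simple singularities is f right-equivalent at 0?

A_{2}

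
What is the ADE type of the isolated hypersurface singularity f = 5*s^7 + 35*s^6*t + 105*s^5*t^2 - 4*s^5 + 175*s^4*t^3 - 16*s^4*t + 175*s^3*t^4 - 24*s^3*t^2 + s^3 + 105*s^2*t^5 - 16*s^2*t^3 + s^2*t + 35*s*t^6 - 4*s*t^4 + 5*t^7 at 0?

D8

The Hessian of f at 0 has rank 0. Corank 2; j^3 = s^2*(s + t) has shape L^2 M (L != M), so D-series; mu = 8 gives D_8.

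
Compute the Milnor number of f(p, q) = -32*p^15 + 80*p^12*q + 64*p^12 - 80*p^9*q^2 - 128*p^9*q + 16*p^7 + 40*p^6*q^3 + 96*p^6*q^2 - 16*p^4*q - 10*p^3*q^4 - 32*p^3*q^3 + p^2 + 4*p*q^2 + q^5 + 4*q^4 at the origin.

4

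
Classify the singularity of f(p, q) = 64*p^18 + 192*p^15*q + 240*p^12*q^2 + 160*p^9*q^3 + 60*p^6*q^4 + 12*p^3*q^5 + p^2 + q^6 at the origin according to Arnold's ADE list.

A5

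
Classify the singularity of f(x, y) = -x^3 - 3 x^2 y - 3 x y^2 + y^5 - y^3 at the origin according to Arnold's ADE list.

E_8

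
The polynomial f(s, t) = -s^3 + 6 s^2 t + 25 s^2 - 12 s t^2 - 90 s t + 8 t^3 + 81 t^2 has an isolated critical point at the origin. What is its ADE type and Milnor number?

Type A2, Milnor number mu = 2.

The Hessian of f at 0 has rank 1. Corank 1: A-series; mu = 2 gives A_2.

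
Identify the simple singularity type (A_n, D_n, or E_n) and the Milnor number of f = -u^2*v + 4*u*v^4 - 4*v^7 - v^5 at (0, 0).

Type D6, Milnor number mu = 6.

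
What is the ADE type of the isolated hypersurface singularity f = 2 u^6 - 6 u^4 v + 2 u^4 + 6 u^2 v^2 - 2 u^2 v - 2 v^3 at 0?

The Hessian of f at 0 is [[0, 0], [0, 0]] with rank 0, so corank 2. A Groebner basis of the Jacobian ideal J(f) in C{u,v} is {v^3, u^2 + 3*v^2, u*v}; counting standard monomials gives mu = 4. Corank 2; j^3 = -2*v*(u^2 + v^2) splits into three distinct lines over C (the quadratic factor has nonzero discriminant), so D_4.

D_{4}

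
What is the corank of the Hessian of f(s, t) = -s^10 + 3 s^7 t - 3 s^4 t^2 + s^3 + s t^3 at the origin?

2

Hessian at 0 has rank 0.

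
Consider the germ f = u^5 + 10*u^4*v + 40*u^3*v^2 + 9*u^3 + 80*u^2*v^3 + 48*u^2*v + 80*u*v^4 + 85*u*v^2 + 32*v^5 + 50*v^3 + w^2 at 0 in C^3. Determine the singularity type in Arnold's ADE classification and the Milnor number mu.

Type D_{6}, Milnor number mu = 6.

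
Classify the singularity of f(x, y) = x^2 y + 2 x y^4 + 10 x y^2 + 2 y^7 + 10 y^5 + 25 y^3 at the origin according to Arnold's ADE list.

D_{8}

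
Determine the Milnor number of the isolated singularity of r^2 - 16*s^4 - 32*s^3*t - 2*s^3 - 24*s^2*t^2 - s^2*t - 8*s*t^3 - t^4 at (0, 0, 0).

5

The Hessian of f at 0 has rank 1. Corank 2; j^3 = -s^2*(2*s + t) has shape L^2 M (L != M), so D-series; mu = 5 gives D_5.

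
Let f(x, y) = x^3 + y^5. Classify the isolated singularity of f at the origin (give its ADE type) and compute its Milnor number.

The Hessian of f at 0 is [[0, 0], [0, 0]] with rank 0, so corank 2. A Groebner basis of the Jacobian ideal J(f) in C{x,y} is {y^4, x^2}; counting standard monomials gives mu = 8. Corank 2; j^3 = x^3 is a perfect cube, so E-series; the 5-jet and mu = 8 give E_8.

Type E8, Milnor number mu = 8.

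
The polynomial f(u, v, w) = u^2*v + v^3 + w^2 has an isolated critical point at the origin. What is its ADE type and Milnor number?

The Hessian of f at 0 has rank 1. Corank 2; j^3 = v*(u^2 + v^2) splits into three distinct lines over C (the quadratic factor has nonzero discriminant), so D_4.

Type D_4, Milnor number mu = 4.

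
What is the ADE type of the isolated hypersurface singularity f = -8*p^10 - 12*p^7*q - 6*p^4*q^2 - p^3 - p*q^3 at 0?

E_7

The Hessian of f at 0 has rank 0. Corank 2; j^3 = -p^3 is a perfect cube, so E-series; the 4-jet and mu = 7 give E_7.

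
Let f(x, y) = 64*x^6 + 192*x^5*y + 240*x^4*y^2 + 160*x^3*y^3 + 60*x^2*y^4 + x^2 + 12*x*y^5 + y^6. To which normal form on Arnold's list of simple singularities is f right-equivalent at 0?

A_{5}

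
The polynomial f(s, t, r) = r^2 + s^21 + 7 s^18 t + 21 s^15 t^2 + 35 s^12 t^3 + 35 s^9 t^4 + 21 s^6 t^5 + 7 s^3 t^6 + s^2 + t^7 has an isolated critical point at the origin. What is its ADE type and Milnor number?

The Hessian of f at 0 has rank 2. Corank 1: A-series; mu = 6 gives A_6.

Type A_6, Milnor number mu = 6.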